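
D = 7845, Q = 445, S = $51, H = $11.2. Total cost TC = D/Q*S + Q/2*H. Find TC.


TC = 7845/445 * 51 + 445/2 * 11.2

$3391.09


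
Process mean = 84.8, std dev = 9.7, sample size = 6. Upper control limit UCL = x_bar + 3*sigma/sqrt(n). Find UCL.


UCL = 84.8 + 3 * 9.7 / sqrt(6)

96.68


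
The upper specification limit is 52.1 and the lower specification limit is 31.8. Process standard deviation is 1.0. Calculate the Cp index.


Cp = (52.1 - 31.8) / (6 * 1.0)

3.38


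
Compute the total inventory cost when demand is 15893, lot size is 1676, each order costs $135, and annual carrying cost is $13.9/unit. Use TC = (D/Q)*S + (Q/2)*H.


TC = 15893/1676 * 135 + 1676/2 * 13.9

$12928.36


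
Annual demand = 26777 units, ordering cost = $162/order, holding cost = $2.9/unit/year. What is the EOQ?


Formula: EOQ = sqrt(2 * D * S / H)
Numerator: 2 * 26777 * 162 = 8675748
2DS/H = 8675748 / 2.9 = 2991637.2
EOQ = sqrt(2991637.2) = 1729.6 units

1729.6 units


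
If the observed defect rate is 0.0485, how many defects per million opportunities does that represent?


DPMO = defect_rate * 1000000 = 0.0485 * 1000000

48500


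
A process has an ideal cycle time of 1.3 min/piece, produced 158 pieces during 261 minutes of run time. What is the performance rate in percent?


Formula: Performance = (Ideal CT * Total Count) / Run Time * 100
Ideal output time = 1.3 * 158 = 205.4 min
Performance = 205.4 / 261 * 100 = 78.7%

78.7%


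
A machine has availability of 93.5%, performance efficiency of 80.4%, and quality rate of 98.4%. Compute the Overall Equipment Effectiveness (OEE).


Formula: OEE = Availability * Performance * Quality / 10000
A * P = 93.5% * 80.4% / 100 = 75.17%
OEE = 75.17% * 98.4% / 100 = 74.0%

74.0%


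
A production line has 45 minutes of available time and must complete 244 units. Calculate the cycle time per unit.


Formula: CT = Available Time / Number of Units
CT = 45 min / 244 units
CT = 0.18 min/unit

0.18 min/unit


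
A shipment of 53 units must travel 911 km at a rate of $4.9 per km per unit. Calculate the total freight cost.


TC = dist * cost * units = 911 * 4.9 * 53 = $236586.70

$236586.70


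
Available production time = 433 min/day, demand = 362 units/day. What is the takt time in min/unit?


Formula: Takt Time = Available Production Time / Customer Demand
Takt = 433 min/day / 362 units/day
Takt = 1.2 min/unit

1.2 min/unit


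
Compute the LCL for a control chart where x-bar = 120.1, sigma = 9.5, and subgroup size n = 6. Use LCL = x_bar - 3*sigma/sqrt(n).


LCL = 120.1 - 3 * 9.5 / sqrt(6)

108.46


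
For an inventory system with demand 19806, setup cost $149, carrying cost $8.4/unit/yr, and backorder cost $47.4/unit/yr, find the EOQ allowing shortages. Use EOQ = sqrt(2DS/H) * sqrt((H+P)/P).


Formula: EOQ* = sqrt(2DS/H) * sqrt((H+P)/P)
Base EOQ = sqrt(2*19806*149/8.4) = 838.24 units
Correction = sqrt((8.4+47.4)/47.4) = 1.085
EOQ* = 838.24 * 1.085 = 909.5 units

909.5 units


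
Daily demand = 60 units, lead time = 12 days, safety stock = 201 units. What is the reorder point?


Formula: ROP = (Daily Demand * Lead Time) + Safety Stock
Demand during lead time = 60 * 12 = 720 units
ROP = 720 + 201 = 921 units

921 units


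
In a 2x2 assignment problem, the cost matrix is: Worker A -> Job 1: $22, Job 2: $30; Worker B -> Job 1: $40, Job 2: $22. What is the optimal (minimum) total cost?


Option 1: A->1 + B->2 = $22 + $22 = $44
Option 2: A->2 + B->1 = $30 + $40 = $70
Min cost = min($44, $70) = $44

$44


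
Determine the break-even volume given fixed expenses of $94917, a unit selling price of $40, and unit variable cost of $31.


Formula: BEQ = Fixed Costs / (Price - Variable Cost)
Contribution margin = $40 - $31 = $9/unit
BEQ = ceil($94917 / $9/unit) = ceil(10546.33) = 10547 units

10547 units


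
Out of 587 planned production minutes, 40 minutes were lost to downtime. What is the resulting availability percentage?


Formula: Availability = (Planned Time - Downtime) / Planned Time * 100
Uptime = 587 - 40 = 547 min
Availability = 547 / 587 * 100 = 93.2%

93.2%


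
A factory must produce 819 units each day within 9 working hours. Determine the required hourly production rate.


Formula: Production Rate = Daily Demand / Available Hours
Rate = 819 units/day / 9 hours/day
Rate = 91.0 units/hour

91.0 units/hour


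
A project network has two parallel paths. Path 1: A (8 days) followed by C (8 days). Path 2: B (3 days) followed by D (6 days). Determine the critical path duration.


Path 1 = 8 + 8 = 16 days
Path 2 = 3 + 6 = 9 days
Duration = max(16, 9) = 16 days

16 days


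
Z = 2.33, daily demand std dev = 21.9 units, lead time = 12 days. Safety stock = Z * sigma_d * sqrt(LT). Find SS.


Formula: SS = z * sigma_d * sqrt(LT)
sqrt(LT) = sqrt(12) = 3.4641
SS = 2.33 * 21.9 * 3.4641
SS = 176.8 units

176.8 units


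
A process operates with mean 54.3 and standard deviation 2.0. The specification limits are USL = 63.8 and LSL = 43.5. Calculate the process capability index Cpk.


Cpu = (63.8 - 54.3) / (3 * 2.0) = 1.58
Cpl = (54.3 - 43.5) / (3 * 2.0) = 1.8
Cpk = min(1.58, 1.8) = 1.58

1.58


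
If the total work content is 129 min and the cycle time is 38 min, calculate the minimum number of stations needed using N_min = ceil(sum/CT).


Formula: N_min = ceil(Sum of Task Times / Cycle Time)
N_min = ceil(129 min / 38 min) = ceil(3.3947)
N_min = 4 stations

4


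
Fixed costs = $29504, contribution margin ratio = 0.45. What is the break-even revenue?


Formula: BER = Fixed Costs / Contribution Margin Ratio
BER = $29504 / 0.45
BER = $65564.44 (to the nearest cent)

$65564.44


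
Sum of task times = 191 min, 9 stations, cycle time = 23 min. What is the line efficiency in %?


Formula: Efficiency = Sum of Task Times / (N_stations * CT) * 100
Total station capacity = 9 stations * 23 min = 207 min
Efficiency = 191 / 207 * 100 = 92.3%

92.3%


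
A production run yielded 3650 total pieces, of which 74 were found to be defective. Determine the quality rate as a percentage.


Formula: Quality Rate = Good Pieces / Total Pieces * 100
Good pieces = 3650 - 74 = 3576
QR = 3576 / 3650 * 100 = 98.0%

98.0%


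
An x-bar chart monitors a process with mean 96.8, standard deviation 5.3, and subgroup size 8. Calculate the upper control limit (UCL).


UCL = 96.8 + 3 * 5.3 / sqrt(8)

102.42


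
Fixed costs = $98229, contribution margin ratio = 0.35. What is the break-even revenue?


Formula: BER = Fixed Costs / Contribution Margin Ratio
BER = $98229 / 0.35
BER = $280654.29 (to the nearest cent)

$280654.29


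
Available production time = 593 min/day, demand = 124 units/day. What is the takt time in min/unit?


Formula: Takt Time = Available Production Time / Customer Demand
Takt = 593 min/day / 124 units/day
Takt = 4.78 min/unit

4.78 min/unit


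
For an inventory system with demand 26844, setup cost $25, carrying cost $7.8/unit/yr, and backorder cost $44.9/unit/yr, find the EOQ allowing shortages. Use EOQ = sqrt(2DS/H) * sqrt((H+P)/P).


Formula: EOQ* = sqrt(2DS/H) * sqrt((H+P)/P)
Base EOQ = sqrt(2*26844*25/7.8) = 414.82 units
Correction = sqrt((7.8+44.9)/44.9) = 1.08338
EOQ* = 414.82 * 1.08338 = 449.4 units

449.4 units


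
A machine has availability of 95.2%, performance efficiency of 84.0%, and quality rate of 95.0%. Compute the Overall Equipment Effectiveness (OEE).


Formula: OEE = Availability * Performance * Quality / 10000
A * P = 95.2% * 84.0% / 100 = 79.97%
OEE = 79.97% * 95.0% / 100 = 76.0%

76.0%


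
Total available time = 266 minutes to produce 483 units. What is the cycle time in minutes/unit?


Formula: CT = Available Time / Number of Units
CT = 266 min / 483 units
CT = 0.55 min/unit

0.55 min/unit


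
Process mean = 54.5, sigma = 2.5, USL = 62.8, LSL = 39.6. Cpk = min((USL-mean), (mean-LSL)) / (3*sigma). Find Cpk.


Cpu = (62.8 - 54.5) / (3 * 2.5) = 1.11
Cpl = (54.5 - 39.6) / (3 * 2.5) = 1.99
Cpk = min(1.11, 1.99) = 1.11

1.11


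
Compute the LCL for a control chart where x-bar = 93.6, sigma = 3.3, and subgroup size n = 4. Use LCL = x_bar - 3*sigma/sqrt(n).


LCL = 93.6 - 3 * 3.3 / sqrt(4)

88.65


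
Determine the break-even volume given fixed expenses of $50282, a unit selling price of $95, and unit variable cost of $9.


Formula: BEQ = Fixed Costs / (Price - Variable Cost)
Contribution margin = $95 - $9 = $86/unit
BEQ = ceil($50282 / $86/unit) = ceil(584.67) = 585 units

585 units


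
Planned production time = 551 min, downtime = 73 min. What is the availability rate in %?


Formula: Availability = (Planned Time - Downtime) / Planned Time * 100
Uptime = 551 - 73 = 478 min
Availability = 478 / 551 * 100 = 86.8%

86.8%


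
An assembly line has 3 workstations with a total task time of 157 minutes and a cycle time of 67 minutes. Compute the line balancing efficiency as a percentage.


Formula: Efficiency = Sum of Task Times / (N_stations * CT) * 100
Total station capacity = 3 stations * 67 min = 201 min
Efficiency = 157 / 201 * 100 = 78.1%

78.1%


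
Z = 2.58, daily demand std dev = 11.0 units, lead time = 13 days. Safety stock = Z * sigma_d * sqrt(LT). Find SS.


Formula: SS = z * sigma_d * sqrt(LT)
sqrt(LT) = sqrt(13) = 3.6056
SS = 2.58 * 11.0 * 3.6056
SS = 102.3 units

102.3 units


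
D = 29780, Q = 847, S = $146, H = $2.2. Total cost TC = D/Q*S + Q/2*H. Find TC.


TC = 29780/847 * 146 + 847/2 * 2.2

$6064.97


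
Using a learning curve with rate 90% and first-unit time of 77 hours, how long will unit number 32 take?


Formula: T_n = T_1 * (learning_rate)^(log2(n)) where learning_rate = rate/100
Doublings = log2(32) = 5
T_n = 77 * 0.9^5
T_n = 77 * 0.5905 = 45.5 hours

45.5 hours


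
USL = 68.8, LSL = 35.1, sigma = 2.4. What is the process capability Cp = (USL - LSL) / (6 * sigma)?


Cp = (68.8 - 35.1) / (6 * 2.4)

2.34


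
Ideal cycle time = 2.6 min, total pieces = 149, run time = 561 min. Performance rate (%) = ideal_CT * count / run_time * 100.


Formula: Performance = (Ideal CT * Total Count) / Run Time * 100
Ideal output time = 2.6 * 149 = 387.4 min
Performance = 387.4 / 561 * 100 = 69.1%

69.1%


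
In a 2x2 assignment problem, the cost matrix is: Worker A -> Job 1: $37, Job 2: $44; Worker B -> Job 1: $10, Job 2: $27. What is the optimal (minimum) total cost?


Option 1: A->1 + B->2 = $37 + $27 = $64
Option 2: A->2 + B->1 = $44 + $10 = $54
Min cost = min($64, $54) = $54

$54


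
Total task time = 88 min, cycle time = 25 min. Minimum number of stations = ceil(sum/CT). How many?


Formula: N_min = ceil(Sum of Task Times / Cycle Time)
N_min = ceil(88 min / 25 min) = ceil(3.52)
N_min = 4 stations

4


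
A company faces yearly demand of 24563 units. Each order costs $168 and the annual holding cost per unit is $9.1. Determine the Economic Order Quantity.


Formula: EOQ = sqrt(2 * D * S / H)
Numerator: 2 * 24563 * 168 = 8253168
2DS/H = 8253168 / 9.1 = 906941.5
EOQ = sqrt(906941.5) = 952.3 units

952.3 units


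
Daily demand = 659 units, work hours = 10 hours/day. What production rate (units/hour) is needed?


Formula: Production Rate = Daily Demand / Available Hours
Rate = 659 units/day / 10 hours/day
Rate = 65.9 units/hour

65.9 units/hour


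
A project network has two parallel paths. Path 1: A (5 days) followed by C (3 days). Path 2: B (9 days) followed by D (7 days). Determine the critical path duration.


Path 1 = 5 + 3 = 8 days
Path 2 = 9 + 7 = 16 days
Duration = max(8, 16) = 16 days

16 days


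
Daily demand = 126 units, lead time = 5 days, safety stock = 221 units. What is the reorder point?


Formula: ROP = (Daily Demand * Lead Time) + Safety Stock
Demand during lead time = 126 * 5 = 630 units
ROP = 630 + 221 = 851 units

851 units


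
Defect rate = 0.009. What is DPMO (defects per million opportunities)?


DPMO = defect_rate * 1000000 = 0.009 * 1000000

9000


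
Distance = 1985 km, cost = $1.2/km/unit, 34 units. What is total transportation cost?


TC = dist * cost * units = 1985 * 1.2 * 34 = $80988.00

$80988.00


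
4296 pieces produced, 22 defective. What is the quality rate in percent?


Formula: Quality Rate = Good Pieces / Total Pieces * 100
Good pieces = 4296 - 22 = 4274
QR = 4274 / 4296 * 100 = 99.5%

99.5%


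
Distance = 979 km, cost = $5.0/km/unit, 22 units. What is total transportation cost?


TC = dist * cost * units = 979 * 5.0 * 22 = $107690.00

$107690.00


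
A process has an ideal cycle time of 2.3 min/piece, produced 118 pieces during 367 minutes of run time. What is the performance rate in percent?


Formula: Performance = (Ideal CT * Total Count) / Run Time * 100
Ideal output time = 2.3 * 118 = 271.4 min
Performance = 271.4 / 367 * 100 = 74.0%

74.0%


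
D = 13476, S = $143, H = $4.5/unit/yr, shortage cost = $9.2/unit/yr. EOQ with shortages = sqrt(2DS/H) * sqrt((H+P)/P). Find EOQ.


Formula: EOQ* = sqrt(2DS/H) * sqrt((H+P)/P)
Base EOQ = sqrt(2*13476*143/4.5) = 925.46 units
Correction = sqrt((4.5+9.2)/9.2) = 1.2203
EOQ* = 925.46 * 1.2203 = 1129.3 units

1129.3 units


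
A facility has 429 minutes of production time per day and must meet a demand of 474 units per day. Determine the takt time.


Formula: Takt Time = Available Production Time / Customer Demand
Takt = 429 min/day / 474 units/day
Takt = 0.91 min/unit

0.91 min/unit


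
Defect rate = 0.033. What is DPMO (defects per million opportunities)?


DPMO = defect_rate * 1000000 = 0.033 * 1000000

33000


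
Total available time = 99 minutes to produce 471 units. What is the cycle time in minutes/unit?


Formula: CT = Available Time / Number of Units
CT = 99 min / 471 units
CT = 0.21 min/unit

0.21 min/unit


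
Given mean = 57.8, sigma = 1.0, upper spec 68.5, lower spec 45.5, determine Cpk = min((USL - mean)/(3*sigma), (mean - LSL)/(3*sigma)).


Cpu = (68.5 - 57.8) / (3 * 1.0) = 3.57
Cpl = (57.8 - 45.5) / (3 * 1.0) = 4.1
Cpk = min(3.57, 4.1) = 3.57

3.57


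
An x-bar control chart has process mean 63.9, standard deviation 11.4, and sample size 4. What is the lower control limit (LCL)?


LCL = 63.9 - 3 * 11.4 / sqrt(4)

46.8


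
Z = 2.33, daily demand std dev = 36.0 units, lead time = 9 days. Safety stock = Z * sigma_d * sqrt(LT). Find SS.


Formula: SS = z * sigma_d * sqrt(LT)
sqrt(LT) = sqrt(9) = 3.0
SS = 2.33 * 36.0 * 3.0
SS = 251.6 units

251.6 units


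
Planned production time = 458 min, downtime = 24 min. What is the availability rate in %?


Formula: Availability = (Planned Time - Downtime) / Planned Time * 100
Uptime = 458 - 24 = 434 min
Availability = 434 / 458 * 100 = 94.8%

94.8%


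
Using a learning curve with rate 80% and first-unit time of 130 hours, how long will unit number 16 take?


Formula: T_n = T_1 * (learning_rate)^(log2(n)) where learning_rate = rate/100
Doublings = log2(16) = 4
T_n = 130 * 0.8^4
T_n = 130 * 0.4096 = 53.2 hours

53.2 hours


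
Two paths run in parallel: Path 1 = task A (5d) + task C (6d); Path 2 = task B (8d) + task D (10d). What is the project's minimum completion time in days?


Path 1 = 5 + 6 = 11 days
Path 2 = 8 + 10 = 18 days
Duration = max(11, 18) = 18 days

18 days


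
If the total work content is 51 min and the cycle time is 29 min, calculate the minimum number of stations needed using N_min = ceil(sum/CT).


Formula: N_min = ceil(Sum of Task Times / Cycle Time)
N_min = ceil(51 min / 29 min) = ceil(1.7586)
N_min = 2 stations

2


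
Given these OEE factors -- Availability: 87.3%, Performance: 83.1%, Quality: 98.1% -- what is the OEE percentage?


Formula: OEE = Availability * Performance * Quality / 10000
A * P = 87.3% * 83.1% / 100 = 72.55%
OEE = 72.55% * 98.1% / 100 = 71.2%

71.2%


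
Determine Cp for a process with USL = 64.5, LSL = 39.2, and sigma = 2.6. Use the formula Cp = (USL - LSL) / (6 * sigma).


Cp = (64.5 - 39.2) / (6 * 2.6)

1.62


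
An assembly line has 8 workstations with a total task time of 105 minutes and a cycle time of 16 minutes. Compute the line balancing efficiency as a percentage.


Formula: Efficiency = Sum of Task Times / (N_stations * CT) * 100
Total station capacity = 8 stations * 16 min = 128 min
Efficiency = 105 / 128 * 100 = 82.0%

82.0%


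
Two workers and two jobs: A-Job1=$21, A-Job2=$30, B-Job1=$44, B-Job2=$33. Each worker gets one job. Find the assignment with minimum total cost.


Option 1: A->1 + B->2 = $21 + $33 = $54
Option 2: A->2 + B->1 = $30 + $44 = $74
Min cost = min($54, $74) = $54

$54


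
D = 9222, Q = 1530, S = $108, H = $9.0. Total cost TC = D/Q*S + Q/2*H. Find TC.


TC = 9222/1530 * 108 + 1530/2 * 9.0

$7535.96


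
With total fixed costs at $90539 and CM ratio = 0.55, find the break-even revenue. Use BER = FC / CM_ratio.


Formula: BER = Fixed Costs / Contribution Margin Ratio
BER = $90539 / 0.55
BER = $164616.36 (to the nearest cent)

$164616.36


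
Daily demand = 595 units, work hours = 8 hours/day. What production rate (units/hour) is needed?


Formula: Production Rate = Daily Demand / Available Hours
Rate = 595 units/day / 8 hours/day
Rate = 74.4 units/hour

74.4 units/hour


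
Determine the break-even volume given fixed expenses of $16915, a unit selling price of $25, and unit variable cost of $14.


Formula: BEQ = Fixed Costs / (Price - Variable Cost)
Contribution margin = $25 - $14 = $11/unit
BEQ = ceil($16915 / $11/unit) = ceil(1537.73) = 1538 units

1538 units


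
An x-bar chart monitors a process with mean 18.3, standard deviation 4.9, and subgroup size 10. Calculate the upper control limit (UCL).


UCL = 18.3 + 3 * 4.9 / sqrt(10)

22.95


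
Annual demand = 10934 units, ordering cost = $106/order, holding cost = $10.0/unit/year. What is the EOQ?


Formula: EOQ = sqrt(2 * D * S / H)
Numerator: 2 * 10934 * 106 = 2318008
2DS/H = 2318008 / 10.0 = 231800.8
EOQ = sqrt(231800.8) = 481.5 units

481.5 units


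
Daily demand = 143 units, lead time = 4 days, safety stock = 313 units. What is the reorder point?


Formula: ROP = (Daily Demand * Lead Time) + Safety Stock
Demand during lead time = 143 * 4 = 572 units
ROP = 572 + 313 = 885 units

885 units


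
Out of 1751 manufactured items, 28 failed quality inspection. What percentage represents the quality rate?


Formula: Quality Rate = Good Pieces / Total Pieces * 100
Good pieces = 1751 - 28 = 1723
QR = 1723 / 1751 * 100 = 98.4%

98.4%


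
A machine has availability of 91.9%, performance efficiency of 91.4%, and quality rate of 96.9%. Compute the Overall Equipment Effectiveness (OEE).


Formula: OEE = Availability * Performance * Quality / 10000
A * P = 91.9% * 91.4% / 100 = 84.0%
OEE = 84.0% * 96.9% / 100 = 81.4%

81.4%


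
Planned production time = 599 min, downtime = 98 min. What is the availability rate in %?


Formula: Availability = (Planned Time - Downtime) / Planned Time * 100
Uptime = 599 - 98 = 501 min
Availability = 501 / 599 * 100 = 83.6%

83.6%


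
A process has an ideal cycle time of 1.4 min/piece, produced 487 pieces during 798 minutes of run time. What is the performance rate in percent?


Formula: Performance = (Ideal CT * Total Count) / Run Time * 100
Ideal output time = 1.4 * 487 = 681.8 min
Performance = 681.8 / 798 * 100 = 85.4%

85.4%


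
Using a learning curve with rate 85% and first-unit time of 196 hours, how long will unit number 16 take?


Formula: T_n = T_1 * (learning_rate)^(log2(n)) where learning_rate = rate/100
Doublings = log2(16) = 4
T_n = 196 * 0.85^4
T_n = 196 * 0.522 = 102.3 hours

102.3 hours


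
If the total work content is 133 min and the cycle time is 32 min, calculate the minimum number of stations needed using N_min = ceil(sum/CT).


Formula: N_min = ceil(Sum of Task Times / Cycle Time)
N_min = ceil(133 min / 32 min) = ceil(4.1562)
N_min = 5 stations

5


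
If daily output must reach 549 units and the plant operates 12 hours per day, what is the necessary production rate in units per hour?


Formula: Production Rate = Daily Demand / Available Hours
Rate = 549 units/day / 12 hours/day
Rate = 45.8 units/hour

45.8 units/hour


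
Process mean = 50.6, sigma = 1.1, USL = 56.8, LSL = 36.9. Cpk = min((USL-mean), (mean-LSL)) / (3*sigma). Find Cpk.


Cpu = (56.8 - 50.6) / (3 * 1.1) = 1.88
Cpl = (50.6 - 36.9) / (3 * 1.1) = 4.15
Cpk = min(1.88, 4.15) = 1.88

1.88


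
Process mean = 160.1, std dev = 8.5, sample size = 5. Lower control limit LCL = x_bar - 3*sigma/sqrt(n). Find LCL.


LCL = 160.1 - 3 * 8.5 / sqrt(5)

148.7


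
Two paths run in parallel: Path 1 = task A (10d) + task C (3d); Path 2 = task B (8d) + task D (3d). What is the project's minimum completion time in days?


Path 1 = 10 + 3 = 13 days
Path 2 = 8 + 3 = 11 days
Duration = max(13, 11) = 13 days

13 days


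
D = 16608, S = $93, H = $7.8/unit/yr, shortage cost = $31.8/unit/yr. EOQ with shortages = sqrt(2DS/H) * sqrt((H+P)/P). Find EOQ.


Formula: EOQ* = sqrt(2DS/H) * sqrt((H+P)/P)
Base EOQ = sqrt(2*16608*93/7.8) = 629.31 units
Correction = sqrt((7.8+31.8)/31.8) = 1.11592
EOQ* = 629.31 * 1.11592 = 702.3 units

702.3 units


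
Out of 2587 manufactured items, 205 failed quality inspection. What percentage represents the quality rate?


Formula: Quality Rate = Good Pieces / Total Pieces * 100
Good pieces = 2587 - 205 = 2382
QR = 2382 / 2587 * 100 = 92.1%

92.1%


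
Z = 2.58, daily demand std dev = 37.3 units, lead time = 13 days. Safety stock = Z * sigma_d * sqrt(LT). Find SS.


Formula: SS = z * sigma_d * sqrt(LT)
sqrt(LT) = sqrt(13) = 3.6056
SS = 2.58 * 37.3 * 3.6056
SS = 347.0 units

347.0 units


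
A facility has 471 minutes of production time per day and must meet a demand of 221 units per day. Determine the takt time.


Formula: Takt Time = Available Production Time / Customer Demand
Takt = 471 min/day / 221 units/day
Takt = 2.13 min/unit

2.13 min/unit


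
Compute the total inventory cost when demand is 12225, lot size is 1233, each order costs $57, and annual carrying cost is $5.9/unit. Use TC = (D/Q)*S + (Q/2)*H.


TC = 12225/1233 * 57 + 1233/2 * 5.9

$4202.50


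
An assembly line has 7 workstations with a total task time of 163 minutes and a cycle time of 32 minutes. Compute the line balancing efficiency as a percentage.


Formula: Efficiency = Sum of Task Times / (N_stations * CT) * 100
Total station capacity = 7 stations * 32 min = 224 min
Efficiency = 163 / 224 * 100 = 72.8%

72.8%


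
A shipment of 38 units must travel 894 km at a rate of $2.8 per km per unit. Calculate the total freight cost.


TC = dist * cost * units = 894 * 2.8 * 38 = $95121.60

$95121.60


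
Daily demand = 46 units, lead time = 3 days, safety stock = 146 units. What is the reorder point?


Formula: ROP = (Daily Demand * Lead Time) + Safety Stock
Demand during lead time = 46 * 3 = 138 units
ROP = 138 + 146 = 284 units

284 units


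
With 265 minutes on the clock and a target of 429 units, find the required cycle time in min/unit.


Formula: CT = Available Time / Number of Units
CT = 265 min / 429 units
CT = 0.62 min/unit

0.62 min/unit


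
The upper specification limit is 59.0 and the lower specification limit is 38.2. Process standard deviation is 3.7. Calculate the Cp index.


Cp = (59.0 - 38.2) / (6 * 3.7)

0.94


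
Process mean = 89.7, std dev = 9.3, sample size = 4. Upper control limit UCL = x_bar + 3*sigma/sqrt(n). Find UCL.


UCL = 89.7 + 3 * 9.3 / sqrt(4)

103.65


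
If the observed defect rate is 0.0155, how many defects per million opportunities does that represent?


DPMO = defect_rate * 1000000 = 0.0155 * 1000000

15500


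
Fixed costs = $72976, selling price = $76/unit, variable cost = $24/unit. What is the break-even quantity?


Formula: BEQ = Fixed Costs / (Price - Variable Cost)
Contribution margin = $76 - $24 = $52/unit
BEQ = ceil($72976 / $52/unit) = ceil(1403.38) = 1404 units

1404 units


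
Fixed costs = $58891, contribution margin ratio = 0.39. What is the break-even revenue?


Formula: BER = Fixed Costs / Contribution Margin Ratio
BER = $58891 / 0.39
BER = $151002.56 (to the nearest cent)

$151002.56


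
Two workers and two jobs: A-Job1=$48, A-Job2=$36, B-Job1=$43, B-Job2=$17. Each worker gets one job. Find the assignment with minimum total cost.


Option 1: A->1 + B->2 = $48 + $17 = $65
Option 2: A->2 + B->1 = $36 + $43 = $79
Min cost = min($65, $79) = $65

$65


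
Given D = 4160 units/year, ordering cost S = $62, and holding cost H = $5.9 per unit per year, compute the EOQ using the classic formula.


Formula: EOQ = sqrt(2 * D * S / H)
Numerator: 2 * 4160 * 62 = 515840
2DS/H = 515840 / 5.9 = 87430.5
EOQ = sqrt(87430.5) = 295.7 units

295.7 units


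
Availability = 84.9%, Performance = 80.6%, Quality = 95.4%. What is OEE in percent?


Formula: OEE = Availability * Performance * Quality / 10000
A * P = 84.9% * 80.6% / 100 = 68.43%
OEE = 68.43% * 95.4% / 100 = 65.3%

65.3%


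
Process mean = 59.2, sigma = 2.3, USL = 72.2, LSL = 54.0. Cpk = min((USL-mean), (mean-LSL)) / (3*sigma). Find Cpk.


Cpu = (72.2 - 59.2) / (3 * 2.3) = 1.88
Cpl = (59.2 - 54.0) / (3 * 2.3) = 0.75
Cpk = min(1.88, 0.75) = 0.75

0.75


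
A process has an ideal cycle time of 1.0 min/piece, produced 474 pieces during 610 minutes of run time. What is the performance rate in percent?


Formula: Performance = (Ideal CT * Total Count) / Run Time * 100
Ideal output time = 1.0 * 474 = 474.0 min
Performance = 474.0 / 610 * 100 = 77.7%

77.7%


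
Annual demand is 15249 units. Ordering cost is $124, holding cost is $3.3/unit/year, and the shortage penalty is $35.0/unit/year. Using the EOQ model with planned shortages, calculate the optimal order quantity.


Formula: EOQ* = sqrt(2DS/H) * sqrt((H+P)/P)
Base EOQ = sqrt(2*15249*124/3.3) = 1070.51 units
Correction = sqrt((3.3+35.0)/35.0) = 1.04608
EOQ* = 1070.51 * 1.04608 = 1119.8 units

1119.8 units


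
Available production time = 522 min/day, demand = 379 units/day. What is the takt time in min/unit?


Formula: Takt Time = Available Production Time / Customer Demand
Takt = 522 min/day / 379 units/day
Takt = 1.38 min/unit

1.38 min/unit


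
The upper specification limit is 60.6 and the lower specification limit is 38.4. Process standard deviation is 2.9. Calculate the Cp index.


Cp = (60.6 - 38.4) / (6 * 2.9)

1.28


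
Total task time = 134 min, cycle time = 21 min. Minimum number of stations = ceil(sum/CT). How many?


Formula: N_min = ceil(Sum of Task Times / Cycle Time)
N_min = ceil(134 min / 21 min) = ceil(6.381)
N_min = 7 stations

7


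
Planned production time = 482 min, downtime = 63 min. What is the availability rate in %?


Formula: Availability = (Planned Time - Downtime) / Planned Time * 100
Uptime = 482 - 63 = 419 min
Availability = 419 / 482 * 100 = 86.9%

86.9%


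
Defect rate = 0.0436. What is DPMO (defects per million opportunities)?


DPMO = defect_rate * 1000000 = 0.0436 * 1000000

43600


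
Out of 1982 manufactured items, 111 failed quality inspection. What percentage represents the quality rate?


Formula: Quality Rate = Good Pieces / Total Pieces * 100
Good pieces = 1982 - 111 = 1871
QR = 1871 / 1982 * 100 = 94.4%

94.4%


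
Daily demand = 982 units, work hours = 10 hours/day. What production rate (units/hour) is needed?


Formula: Production Rate = Daily Demand / Available Hours
Rate = 982 units/day / 10 hours/day
Rate = 98.2 units/hour

98.2 units/hour


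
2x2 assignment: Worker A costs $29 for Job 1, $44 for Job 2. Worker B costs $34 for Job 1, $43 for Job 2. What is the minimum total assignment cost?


Option 1: A->1 + B->2 = $29 + $43 = $72
Option 2: A->2 + B->1 = $44 + $34 = $78
Min cost = min($72, $78) = $72

$72


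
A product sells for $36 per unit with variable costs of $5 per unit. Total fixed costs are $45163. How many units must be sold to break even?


Formula: BEQ = Fixed Costs / (Price - Variable Cost)
Contribution margin = $36 - $5 = $31/unit
BEQ = ceil($45163 / $31/unit) = ceil(1456.87) = 1457 units

1457 units


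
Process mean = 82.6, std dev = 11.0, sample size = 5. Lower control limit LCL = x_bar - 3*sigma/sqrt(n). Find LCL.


LCL = 82.6 - 3 * 11.0 / sqrt(5)

67.84


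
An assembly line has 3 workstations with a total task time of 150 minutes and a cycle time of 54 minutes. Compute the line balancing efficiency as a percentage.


Formula: Efficiency = Sum of Task Times / (N_stations * CT) * 100
Total station capacity = 3 stations * 54 min = 162 min
Efficiency = 150 / 162 * 100 = 92.6%

92.6%


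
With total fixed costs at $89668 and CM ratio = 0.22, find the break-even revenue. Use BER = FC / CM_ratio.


Formula: BER = Fixed Costs / Contribution Margin Ratio
BER = $89668 / 0.22
BER = $407581.82 (to the nearest cent)

$407581.82


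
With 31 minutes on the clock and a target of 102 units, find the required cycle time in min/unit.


Formula: CT = Available Time / Number of Units
CT = 31 min / 102 units
CT = 0.3 min/unit

0.3 min/unit


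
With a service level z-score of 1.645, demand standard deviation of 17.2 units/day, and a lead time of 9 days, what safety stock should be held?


Formula: SS = z * sigma_d * sqrt(LT)
sqrt(LT) = sqrt(9) = 3.0
SS = 1.645 * 17.2 * 3.0
SS = 84.9 units

84.9 units


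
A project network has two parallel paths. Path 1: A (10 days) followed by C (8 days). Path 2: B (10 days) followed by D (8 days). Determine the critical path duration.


Path 1 = 10 + 8 = 18 days
Path 2 = 10 + 8 = 18 days
Duration = max(18, 18) = 18 days

18 days


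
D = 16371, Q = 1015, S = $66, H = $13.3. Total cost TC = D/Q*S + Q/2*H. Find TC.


TC = 16371/1015 * 66 + 1015/2 * 13.3

$7814.27


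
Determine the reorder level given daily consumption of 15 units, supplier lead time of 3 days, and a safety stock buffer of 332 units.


Formula: ROP = (Daily Demand * Lead Time) + Safety Stock
Demand during lead time = 15 * 3 = 45 units
ROP = 45 + 332 = 377 units

377 units


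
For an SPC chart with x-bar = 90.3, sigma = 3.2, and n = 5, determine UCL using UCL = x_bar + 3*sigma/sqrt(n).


UCL = 90.3 + 3 * 3.2 / sqrt(5)

94.59


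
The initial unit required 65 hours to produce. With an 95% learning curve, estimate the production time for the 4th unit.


Formula: T_n = T_1 * (learning_rate)^(log2(n)) where learning_rate = rate/100
Doublings = log2(4) = 2
T_n = 65 * 0.95^2
T_n = 65 * 0.9025 = 58.7 hours

58.7 hours


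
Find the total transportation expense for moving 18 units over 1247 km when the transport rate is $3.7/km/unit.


TC = dist * cost * units = 1247 * 3.7 * 18 = $83050.20

$83050.20


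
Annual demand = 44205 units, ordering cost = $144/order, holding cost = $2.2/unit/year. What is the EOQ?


Formula: EOQ = sqrt(2 * D * S / H)
Numerator: 2 * 44205 * 144 = 12731040
2DS/H = 12731040 / 2.2 = 5786836.4
EOQ = sqrt(5786836.4) = 2405.6 units

2405.6 units


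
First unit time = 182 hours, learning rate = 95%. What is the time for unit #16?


Formula: T_n = T_1 * (learning_rate)^(log2(n)) where learning_rate = rate/100
Doublings = log2(16) = 4
T_n = 182 * 0.95^4
T_n = 182 * 0.8145 = 148.2 hours

148.2 hours


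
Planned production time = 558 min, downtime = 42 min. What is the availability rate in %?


Formula: Availability = (Planned Time - Downtime) / Planned Time * 100
Uptime = 558 - 42 = 516 min
Availability = 516 / 558 * 100 = 92.5%

92.5%


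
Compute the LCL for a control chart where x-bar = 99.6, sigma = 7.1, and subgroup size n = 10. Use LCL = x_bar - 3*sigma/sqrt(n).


LCL = 99.6 - 3 * 7.1 / sqrt(10)

92.86


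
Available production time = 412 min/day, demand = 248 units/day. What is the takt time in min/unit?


Formula: Takt Time = Available Production Time / Customer Demand
Takt = 412 min/day / 248 units/day
Takt = 1.66 min/unit

1.66 min/unit


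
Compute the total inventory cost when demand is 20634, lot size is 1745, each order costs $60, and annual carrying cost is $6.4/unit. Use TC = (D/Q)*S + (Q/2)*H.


TC = 20634/1745 * 60 + 1745/2 * 6.4

$6293.48


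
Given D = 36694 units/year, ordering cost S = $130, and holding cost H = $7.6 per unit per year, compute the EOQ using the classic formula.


Formula: EOQ = sqrt(2 * D * S / H)
Numerator: 2 * 36694 * 130 = 9540440
2DS/H = 9540440 / 7.6 = 1255321.1
EOQ = sqrt(1255321.1) = 1120.4 units

1120.4 units


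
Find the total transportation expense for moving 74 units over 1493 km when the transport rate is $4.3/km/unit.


TC = dist * cost * units = 1493 * 4.3 * 74 = $475072.60

$475072.60


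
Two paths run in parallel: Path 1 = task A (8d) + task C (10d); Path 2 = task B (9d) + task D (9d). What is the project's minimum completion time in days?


Path 1 = 8 + 10 = 18 days
Path 2 = 9 + 9 = 18 days
Duration = max(18, 18) = 18 days

18 days


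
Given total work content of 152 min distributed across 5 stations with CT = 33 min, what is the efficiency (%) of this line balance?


Formula: Efficiency = Sum of Task Times / (N_stations * CT) * 100
Total station capacity = 5 stations * 33 min = 165 min
Efficiency = 152 / 165 * 100 = 92.1%

92.1%


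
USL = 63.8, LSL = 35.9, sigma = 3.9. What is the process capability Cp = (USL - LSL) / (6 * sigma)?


Cp = (63.8 - 35.9) / (6 * 3.9)

1.19


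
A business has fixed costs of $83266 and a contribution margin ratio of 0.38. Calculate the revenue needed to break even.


Formula: BER = Fixed Costs / Contribution Margin Ratio
BER = $83266 / 0.38
BER = $219121.05 (to the nearest cent)

$219121.05


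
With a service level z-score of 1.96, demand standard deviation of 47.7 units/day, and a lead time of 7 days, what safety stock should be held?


Formula: SS = z * sigma_d * sqrt(LT)
sqrt(LT) = sqrt(7) = 2.6458
SS = 1.96 * 47.7 * 2.6458
SS = 247.4 units

247.4 units


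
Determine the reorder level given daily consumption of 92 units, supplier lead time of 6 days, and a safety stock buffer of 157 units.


Formula: ROP = (Daily Demand * Lead Time) + Safety Stock
Demand during lead time = 92 * 6 = 552 units
ROP = 552 + 157 = 709 units

709 units


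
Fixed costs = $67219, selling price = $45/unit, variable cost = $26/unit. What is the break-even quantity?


Formula: BEQ = Fixed Costs / (Price - Variable Cost)
Contribution margin = $45 - $26 = $19/unit
BEQ = ceil($67219 / $19/unit) = ceil(3537.84) = 3538 units

3538 units


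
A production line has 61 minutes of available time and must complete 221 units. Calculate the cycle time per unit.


Formula: CT = Available Time / Number of Units
CT = 61 min / 221 units
CT = 0.28 min/unit

0.28 min/unit


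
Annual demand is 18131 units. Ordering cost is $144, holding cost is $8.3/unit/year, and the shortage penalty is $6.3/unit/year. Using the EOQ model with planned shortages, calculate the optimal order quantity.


Formula: EOQ* = sqrt(2DS/H) * sqrt((H+P)/P)
Base EOQ = sqrt(2*18131*144/8.3) = 793.17 units
Correction = sqrt((8.3+6.3)/6.3) = 1.52232
EOQ* = 793.17 * 1.52232 = 1207.5 units

1207.5 units


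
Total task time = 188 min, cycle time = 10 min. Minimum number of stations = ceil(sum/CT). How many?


Formula: N_min = ceil(Sum of Task Times / Cycle Time)
N_min = ceil(188 min / 10 min) = ceil(18.8)
N_min = 19 stations

19


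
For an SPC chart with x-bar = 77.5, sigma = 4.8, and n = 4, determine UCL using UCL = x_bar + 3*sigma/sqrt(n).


UCL = 77.5 + 3 * 4.8 / sqrt(4)

84.7


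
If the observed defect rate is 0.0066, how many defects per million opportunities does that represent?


DPMO = defect_rate * 1000000 = 0.0066 * 1000000

6600


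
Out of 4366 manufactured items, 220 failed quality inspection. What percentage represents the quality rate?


Formula: Quality Rate = Good Pieces / Total Pieces * 100
Good pieces = 4366 - 220 = 4146
QR = 4146 / 4366 * 100 = 95.0%

95.0%


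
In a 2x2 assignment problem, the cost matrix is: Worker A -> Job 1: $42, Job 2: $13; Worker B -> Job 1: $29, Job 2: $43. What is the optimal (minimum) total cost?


Option 1: A->1 + B->2 = $42 + $43 = $85
Option 2: A->2 + B->1 = $13 + $29 = $42
Min cost = min($85, $42) = $42

$42


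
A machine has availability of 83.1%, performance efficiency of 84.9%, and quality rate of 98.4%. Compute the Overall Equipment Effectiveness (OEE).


Formula: OEE = Availability * Performance * Quality / 10000
A * P = 83.1% * 84.9% / 100 = 70.55%
OEE = 70.55% * 98.4% / 100 = 69.4%

69.4%


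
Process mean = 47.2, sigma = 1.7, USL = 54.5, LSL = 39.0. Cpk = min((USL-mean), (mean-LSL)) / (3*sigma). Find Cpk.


Cpu = (54.5 - 47.2) / (3 * 1.7) = 1.43
Cpl = (47.2 - 39.0) / (3 * 1.7) = 1.61
Cpk = min(1.43, 1.61) = 1.43

1.43


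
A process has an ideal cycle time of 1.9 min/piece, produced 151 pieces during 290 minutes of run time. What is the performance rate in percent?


Formula: Performance = (Ideal CT * Total Count) / Run Time * 100
Ideal output time = 1.9 * 151 = 286.9 min
Performance = 286.9 / 290 * 100 = 98.9%

98.9%


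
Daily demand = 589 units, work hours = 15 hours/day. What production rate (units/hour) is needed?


Formula: Production Rate = Daily Demand / Available Hours
Rate = 589 units/day / 15 hours/day
Rate = 39.3 units/hour

39.3 units/hour


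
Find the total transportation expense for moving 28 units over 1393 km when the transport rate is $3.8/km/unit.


TC = dist * cost * units = 1393 * 3.8 * 28 = $148215.20

$148215.20


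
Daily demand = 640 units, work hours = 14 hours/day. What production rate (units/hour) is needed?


Formula: Production Rate = Daily Demand / Available Hours
Rate = 640 units/day / 14 hours/day
Rate = 45.7 units/hour

45.7 units/hour


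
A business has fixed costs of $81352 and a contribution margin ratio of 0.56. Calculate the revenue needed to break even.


Formula: BER = Fixed Costs / Contribution Margin Ratio
BER = $81352 / 0.56
BER = $145271.43 (to the nearest cent)

$145271.43


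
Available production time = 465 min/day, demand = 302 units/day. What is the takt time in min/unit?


Formula: Takt Time = Available Production Time / Customer Demand
Takt = 465 min/day / 302 units/day
Takt = 1.54 min/unit

1.54 min/unit


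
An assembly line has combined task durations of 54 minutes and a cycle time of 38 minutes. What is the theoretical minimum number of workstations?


Formula: N_min = ceil(Sum of Task Times / Cycle Time)
N_min = ceil(54 min / 38 min) = ceil(1.4211)
N_min = 2 stations

2


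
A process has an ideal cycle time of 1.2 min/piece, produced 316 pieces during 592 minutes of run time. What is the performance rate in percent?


Formula: Performance = (Ideal CT * Total Count) / Run Time * 100
Ideal output time = 1.2 * 316 = 379.2 min
Performance = 379.2 / 592 * 100 = 64.1%

64.1%


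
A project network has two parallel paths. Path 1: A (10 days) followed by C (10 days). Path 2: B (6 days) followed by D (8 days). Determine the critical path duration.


Path 1 = 10 + 10 = 20 days
Path 2 = 6 + 8 = 14 days
Duration = max(20, 14) = 20 days

20 days


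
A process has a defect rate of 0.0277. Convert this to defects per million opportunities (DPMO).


DPMO = defect_rate * 1000000 = 0.0277 * 1000000

27700


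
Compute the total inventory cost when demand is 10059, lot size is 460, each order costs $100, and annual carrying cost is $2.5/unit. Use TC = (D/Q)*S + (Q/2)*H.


TC = 10059/460 * 100 + 460/2 * 2.5

$2761.74


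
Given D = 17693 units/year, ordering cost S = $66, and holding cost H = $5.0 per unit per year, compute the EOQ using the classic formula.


Formula: EOQ = sqrt(2 * D * S / H)
Numerator: 2 * 17693 * 66 = 2335476
2DS/H = 2335476 / 5.0 = 467095.2
EOQ = sqrt(467095.2) = 683.4 units

683.4 units
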